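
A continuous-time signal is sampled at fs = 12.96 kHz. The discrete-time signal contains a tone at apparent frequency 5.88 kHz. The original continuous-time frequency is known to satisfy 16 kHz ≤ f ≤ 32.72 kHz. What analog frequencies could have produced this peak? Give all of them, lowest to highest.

Frequencies that alias to 5.88 kHz are k·fs ± 5.88 kHz for integer k ≥ 0.
k=0: 5.88 kHz.
k=1: 7.08 kHz, 18.84 kHz.
k=2: 20.04 kHz, 31.8 kHz.
k=3: 33 kHz, 44.76 kHz.
Within [16 kHz, 32.72 kHz]: 18.84 kHz, 20.04 kHz, 31.8 kHz.

18.84 kHz, 20.04 kHz, 31.8 kHz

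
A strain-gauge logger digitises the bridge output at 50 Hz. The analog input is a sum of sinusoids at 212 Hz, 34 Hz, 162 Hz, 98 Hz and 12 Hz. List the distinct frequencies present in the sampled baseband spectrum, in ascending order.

fs/2 = 25 Hz.
212 Hz mod fs = 12 Hz.
12 Hz ≤ fs/2 = 25 Hz, appears at 12 Hz.
34 Hz > fs/2 = 25 Hz, folds to fs − 34 Hz = 16 Hz.
162 Hz mod fs = 12 Hz.
12 Hz ≤ fs/2 = 25 Hz, appears at 12 Hz.
98 Hz mod fs = 48 Hz.
48 Hz > fs/2 = 25 Hz, folds to fs − 48 Hz = 2 Hz.
12 Hz ≤ fs/2 = 25 Hz, passes unchanged.
Distinct values: {2 Hz, 12 Hz, 16 Hz}.

2 Hz, 12 Hz, 16 Hz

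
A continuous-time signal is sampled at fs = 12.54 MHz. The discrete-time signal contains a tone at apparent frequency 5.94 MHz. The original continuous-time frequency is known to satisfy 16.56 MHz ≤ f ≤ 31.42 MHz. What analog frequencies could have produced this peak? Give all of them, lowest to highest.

18.48 MHz, 19.14 MHz, 31.02 MHz

Frequencies that alias to 5.94 MHz are k·fs ± 5.94 MHz for integer k ≥ 0.
k=0: 5.94 MHz.
k=1: 6.6 MHz, 18.48 MHz.
k=2: 19.14 MHz, 31.02 MHz.
k=3: 31.68 MHz, 43.56 MHz.
Within [16.56 MHz, 31.42 MHz]: 18.48 MHz, 19.14 MHz, 31.02 MHz.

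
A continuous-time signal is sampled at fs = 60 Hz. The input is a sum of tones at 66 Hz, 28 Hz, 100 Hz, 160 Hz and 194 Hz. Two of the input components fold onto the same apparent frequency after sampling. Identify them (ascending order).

100 Hz, 160 Hz

fs/2 = 30 Hz.
66 Hz mod fs = 6 Hz.
6 Hz ≤ fs/2 = 30 Hz, appears at 6 Hz.
28 Hz ≤ fs/2 = 30 Hz, passes unchanged.
100 Hz mod fs = 40 Hz.
40 Hz > fs/2 = 30 Hz, folds to fs − 40 Hz = 20 Hz.
160 Hz mod fs = 40 Hz.
40 Hz > fs/2 = 30 Hz, folds to fs − 40 Hz = 20 Hz.
194 Hz mod fs = 14 Hz.
14 Hz ≤ fs/2 = 30 Hz, appears at 14 Hz.
100 Hz and 160 Hz both map to 20 Hz.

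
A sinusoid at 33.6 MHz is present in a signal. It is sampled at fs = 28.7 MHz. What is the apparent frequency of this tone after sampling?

4.9 MHz

33.6 MHz mod fs = 4.9 MHz.
4.9 MHz ≤ fs/2 = 14.35 MHz, appears at 4.9 MHz.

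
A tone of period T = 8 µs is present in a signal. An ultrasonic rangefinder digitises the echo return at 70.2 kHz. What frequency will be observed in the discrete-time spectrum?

T = 8 µs → f = 1/T = 125 kHz.
125 kHz mod fs = 54.8 kHz.
54.8 kHz > fs/2 = 35.1 kHz, folds to fs − 54.8 kHz = 15.4 kHz.

15.4 kHz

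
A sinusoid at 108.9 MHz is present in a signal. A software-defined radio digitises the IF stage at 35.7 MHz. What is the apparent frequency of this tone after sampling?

108.9 MHz mod fs = 1.8 MHz.
1.8 MHz ≤ fs/2 = 17.85 MHz, appears at 1.8 MHz.

1.8 MHz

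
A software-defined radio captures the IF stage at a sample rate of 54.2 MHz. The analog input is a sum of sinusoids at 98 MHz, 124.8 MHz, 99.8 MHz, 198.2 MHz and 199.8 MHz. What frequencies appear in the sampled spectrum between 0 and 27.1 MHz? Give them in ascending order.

8.6 MHz, 10.4 MHz, 16.4 MHz, 17 MHz, 18.6 MHz

fs/2 = 27.1 MHz.
98 MHz mod fs = 43.8 MHz.
43.8 MHz > fs/2 = 27.1 MHz, folds to fs − 43.8 MHz = 10.4 MHz.
124.8 MHz mod fs = 16.4 MHz.
16.4 MHz ≤ fs/2 = 27.1 MHz, appears at 16.4 MHz.
99.8 MHz mod fs = 45.6 MHz.
45.6 MHz > fs/2 = 27.1 MHz, folds to fs − 45.6 MHz = 8.6 MHz.
198.2 MHz mod fs = 35.6 MHz.
35.6 MHz > fs/2 = 27.1 MHz, folds to fs − 35.6 MHz = 18.6 MHz.
199.8 MHz mod fs = 37.2 MHz.
37.2 MHz > fs/2 = 27.1 MHz, folds to fs − 37.2 MHz = 17 MHz.
Distinct values: {8.6 MHz, 10.4 MHz, 16.4 MHz, 17 MHz, 18.6 MHz}.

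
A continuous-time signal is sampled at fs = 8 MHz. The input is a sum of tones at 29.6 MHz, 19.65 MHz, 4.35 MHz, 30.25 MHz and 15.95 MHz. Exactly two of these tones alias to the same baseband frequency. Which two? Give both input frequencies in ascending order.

4.35 MHz, 19.65 MHz

fs/2 = 4 MHz.
29.6 MHz mod fs = 5.6 MHz.
5.6 MHz > fs/2 = 4 MHz, folds to fs − 5.6 MHz = 2.4 MHz.
19.65 MHz mod fs = 3.65 MHz.
3.65 MHz ≤ fs/2 = 4 MHz, appears at 3.65 MHz.
4.35 MHz > fs/2 = 4 MHz, folds to fs − 4.35 MHz = 3.65 MHz.
30.25 MHz mod fs = 6.25 MHz.
6.25 MHz > fs/2 = 4 MHz, folds to fs − 6.25 MHz = 1.75 MHz.
15.95 MHz mod fs = 7.95 MHz.
7.95 MHz > fs/2 = 4 MHz, folds to fs − 7.95 MHz = 0.05 MHz.
4.35 MHz and 19.65 MHz both map to 3.65 MHz.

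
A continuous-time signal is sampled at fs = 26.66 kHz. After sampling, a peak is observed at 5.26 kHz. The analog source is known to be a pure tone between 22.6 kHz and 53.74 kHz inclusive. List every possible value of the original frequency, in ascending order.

31.92 kHz, 48.06 kHz

Frequencies that alias to 5.26 kHz are k·fs ± 5.26 kHz for integer k ≥ 0.
k=0: 5.26 kHz.
k=1: 21.4 kHz, 31.92 kHz.
k=2: 48.06 kHz, 58.58 kHz.
k=3: 74.72 kHz, 85.24 kHz.
Within [22.6 kHz, 53.74 kHz]: 31.92 kHz, 48.06 kHz.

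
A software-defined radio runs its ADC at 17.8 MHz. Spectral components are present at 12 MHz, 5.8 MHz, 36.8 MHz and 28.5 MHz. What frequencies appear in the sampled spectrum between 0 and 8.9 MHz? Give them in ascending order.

fs/2 = 8.9 MHz.
12 MHz > fs/2 = 8.9 MHz, folds to fs − 12 MHz = 5.8 MHz.
5.8 MHz ≤ fs/2 = 8.9 MHz, passes unchanged.
36.8 MHz mod fs = 1.2 MHz.
1.2 MHz ≤ fs/2 = 8.9 MHz, appears at 1.2 MHz.
28.5 MHz mod fs = 10.7 MHz.
10.7 MHz > fs/2 = 8.9 MHz, folds to fs − 10.7 MHz = 7.1 MHz.
Distinct values: {1.2 MHz, 5.8 MHz, 7.1 MHz}.

1.2 MHz, 5.8 MHz, 7.1 MHz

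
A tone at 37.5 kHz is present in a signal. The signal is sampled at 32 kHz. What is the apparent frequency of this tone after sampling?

37.5 kHz mod fs = 5.5 kHz.
5.5 kHz ≤ fs/2 = 16 kHz, appears at 5.5 kHz.

5.5 kHz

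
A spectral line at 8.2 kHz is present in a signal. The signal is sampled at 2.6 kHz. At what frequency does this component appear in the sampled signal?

8.2 kHz mod fs = 0.4 kHz.
0.4 kHz ≤ fs/2 = 1.3 kHz, appears at 0.4 kHz.

0.4 kHz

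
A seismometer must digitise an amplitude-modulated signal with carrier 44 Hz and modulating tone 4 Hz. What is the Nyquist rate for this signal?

96 Hz

AM sidebands sit at fc ± fm = 40 Hz and 48 Hz.
Highest-frequency component: 48 Hz.
Nyquist rate = 2 × 48 Hz = 96 Hz.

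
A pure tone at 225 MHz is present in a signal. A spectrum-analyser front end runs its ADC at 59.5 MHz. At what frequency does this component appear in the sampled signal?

13 MHz

225 MHz mod fs = 46.5 MHz.
46.5 MHz > fs/2 = 29.75 MHz, folds to fs − 46.5 MHz = 13 MHz.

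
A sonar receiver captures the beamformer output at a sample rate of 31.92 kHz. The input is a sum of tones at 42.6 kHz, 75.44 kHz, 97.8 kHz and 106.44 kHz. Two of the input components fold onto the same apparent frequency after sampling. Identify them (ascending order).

fs/2 = 15.96 kHz.
42.6 kHz mod fs = 10.68 kHz.
10.68 kHz ≤ fs/2 = 15.96 kHz, appears at 10.68 kHz.
75.44 kHz mod fs = 11.6 kHz.
11.6 kHz ≤ fs/2 = 15.96 kHz, appears at 11.6 kHz.
97.8 kHz mod fs = 2.04 kHz.
2.04 kHz ≤ fs/2 = 15.96 kHz, appears at 2.04 kHz.
106.44 kHz mod fs = 10.68 kHz.
10.68 kHz ≤ fs/2 = 15.96 kHz, appears at 10.68 kHz.
42.6 kHz and 106.44 kHz both map to 10.68 kHz.

42.6 kHz, 106.44 kHz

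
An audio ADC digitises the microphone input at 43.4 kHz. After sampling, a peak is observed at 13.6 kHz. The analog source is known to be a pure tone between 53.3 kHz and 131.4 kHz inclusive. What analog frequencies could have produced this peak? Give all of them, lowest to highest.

Frequencies that alias to 13.6 kHz are k·fs ± 13.6 kHz for integer k ≥ 0.
k=0: 13.6 kHz.
k=1: 29.8 kHz, 57 kHz.
k=2: 73.2 kHz, 100.4 kHz.
k=3: 116.6 kHz, 143.8 kHz.
k=4: 160 kHz, 187.2 kHz.
Within [53.3 kHz, 131.4 kHz]: 57 kHz, 73.2 kHz, 100.4 kHz, 116.6 kHz.

57 kHz, 73.2 kHz, 100.4 kHz, 116.6 kHz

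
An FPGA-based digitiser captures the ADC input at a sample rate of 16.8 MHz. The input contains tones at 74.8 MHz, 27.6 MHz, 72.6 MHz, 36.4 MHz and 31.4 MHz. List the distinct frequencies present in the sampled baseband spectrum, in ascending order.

2.2 MHz, 2.8 MHz, 5.4 MHz, 6 MHz, 7.6 MHz

fs/2 = 8.4 MHz.
74.8 MHz mod fs = 7.6 MHz.
7.6 MHz ≤ fs/2 = 8.4 MHz, appears at 7.6 MHz.
27.6 MHz mod fs = 10.8 MHz.
10.8 MHz > fs/2 = 8.4 MHz, folds to fs − 10.8 MHz = 6 MHz.
72.6 MHz mod fs = 5.4 MHz.
5.4 MHz ≤ fs/2 = 8.4 MHz, appears at 5.4 MHz.
36.4 MHz mod fs = 2.8 MHz.
2.8 MHz ≤ fs/2 = 8.4 MHz, appears at 2.8 MHz.
31.4 MHz mod fs = 14.6 MHz.
14.6 MHz > fs/2 = 8.4 MHz, folds to fs − 14.6 MHz = 2.2 MHz.
Distinct values: {2.2 MHz, 2.8 MHz, 5.4 MHz, 6 MHz, 7.6 MHz}.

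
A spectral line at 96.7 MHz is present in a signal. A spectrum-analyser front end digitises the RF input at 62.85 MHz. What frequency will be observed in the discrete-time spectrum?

29 MHz

96.7 MHz mod fs = 33.85 MHz.
33.85 MHz > fs/2 = 31.425 MHz, folds to fs − 33.85 MHz = 29 MHz.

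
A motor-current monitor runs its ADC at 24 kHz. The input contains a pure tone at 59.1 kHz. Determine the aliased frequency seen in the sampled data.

59.1 kHz mod fs = 11.1 kHz.
11.1 kHz ≤ fs/2 = 12 kHz, appears at 11.1 kHz.

11.1 kHz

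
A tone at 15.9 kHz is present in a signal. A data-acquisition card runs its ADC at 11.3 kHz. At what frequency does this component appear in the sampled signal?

4.6 kHz

15.9 kHz mod fs = 4.6 kHz.
4.6 kHz ≤ fs/2 = 5.65 kHz, appears at 4.6 kHz.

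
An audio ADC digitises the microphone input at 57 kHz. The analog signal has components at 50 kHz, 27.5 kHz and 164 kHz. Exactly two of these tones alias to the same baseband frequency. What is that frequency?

7 kHz

fs/2 = 28.5 kHz.
50 kHz > fs/2 = 28.5 kHz, folds to fs − 50 kHz = 7 kHz.
27.5 kHz ≤ fs/2 = 28.5 kHz, passes unchanged.
164 kHz mod fs = 50 kHz.
50 kHz > fs/2 = 28.5 kHz, folds to fs − 50 kHz = 7 kHz.
50 kHz and 164 kHz both map to 7 kHz.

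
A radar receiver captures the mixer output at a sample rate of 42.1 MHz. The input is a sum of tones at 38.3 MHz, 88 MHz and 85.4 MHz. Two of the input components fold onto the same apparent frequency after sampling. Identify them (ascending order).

38.3 MHz, 88 MHz

fs/2 = 21.05 MHz.
38.3 MHz > fs/2 = 21.05 MHz, folds to fs − 38.3 MHz = 3.8 MHz.
88 MHz mod fs = 3.8 MHz.
3.8 MHz ≤ fs/2 = 21.05 MHz, appears at 3.8 MHz.
85.4 MHz mod fs = 1.2 MHz.
1.2 MHz ≤ fs/2 = 21.05 MHz, appears at 1.2 MHz.
38.3 MHz and 88 MHz both map to 3.8 MHz.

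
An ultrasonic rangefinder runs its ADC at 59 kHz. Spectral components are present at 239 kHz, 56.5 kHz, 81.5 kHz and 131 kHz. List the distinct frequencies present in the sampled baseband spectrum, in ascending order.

2.5 kHz, 3 kHz, 13 kHz, 22.5 kHz

fs/2 = 29.5 kHz.
239 kHz mod fs = 3 kHz.
3 kHz ≤ fs/2 = 29.5 kHz, appears at 3 kHz.
56.5 kHz > fs/2 = 29.5 kHz, folds to fs − 56.5 kHz = 2.5 kHz.
81.5 kHz mod fs = 22.5 kHz.
22.5 kHz ≤ fs/2 = 29.5 kHz, appears at 22.5 kHz.
131 kHz mod fs = 13 kHz.
13 kHz ≤ fs/2 = 29.5 kHz, appears at 13 kHz.
Distinct values: {2.5 kHz, 3 kHz, 13 kHz, 22.5 kHz}.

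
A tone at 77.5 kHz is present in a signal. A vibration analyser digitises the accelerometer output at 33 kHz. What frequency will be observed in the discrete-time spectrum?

11.5 kHz

77.5 kHz mod fs = 11.5 kHz.
11.5 kHz ≤ fs/2 = 16.5 kHz, appears at 11.5 kHz.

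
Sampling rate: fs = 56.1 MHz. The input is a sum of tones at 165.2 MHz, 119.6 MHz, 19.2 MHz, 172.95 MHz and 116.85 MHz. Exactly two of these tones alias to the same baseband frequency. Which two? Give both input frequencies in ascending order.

fs/2 = 28.05 MHz.
165.2 MHz mod fs = 53 MHz.
53 MHz > fs/2 = 28.05 MHz, folds to fs − 53 MHz = 3.1 MHz.
119.6 MHz mod fs = 7.4 MHz.
7.4 MHz ≤ fs/2 = 28.05 MHz, appears at 7.4 MHz.
19.2 MHz ≤ fs/2 = 28.05 MHz, passes unchanged.
172.95 MHz mod fs = 4.65 MHz.
4.65 MHz ≤ fs/2 = 28.05 MHz, appears at 4.65 MHz.
116.85 MHz mod fs = 4.65 MHz.
4.65 MHz ≤ fs/2 = 28.05 MHz, appears at 4.65 MHz.
116.85 MHz and 172.95 MHz both map to 4.65 MHz.

116.85 MHz, 172.95 MHz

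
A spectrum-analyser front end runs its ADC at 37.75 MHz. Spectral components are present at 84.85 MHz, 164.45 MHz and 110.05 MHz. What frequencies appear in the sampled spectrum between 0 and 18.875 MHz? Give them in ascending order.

fs/2 = 18.875 MHz.
84.85 MHz mod fs = 9.35 MHz.
9.35 MHz ≤ fs/2 = 18.875 MHz, appears at 9.35 MHz.
164.45 MHz mod fs = 13.45 MHz.
13.45 MHz ≤ fs/2 = 18.875 MHz, appears at 13.45 MHz.
110.05 MHz mod fs = 34.55 MHz.
34.55 MHz > fs/2 = 18.875 MHz, folds to fs − 34.55 MHz = 3.2 MHz.
Distinct values: {3.2 MHz, 9.35 MHz, 13.45 MHz}.

3.2 MHz, 9.35 MHz, 13.45 MHz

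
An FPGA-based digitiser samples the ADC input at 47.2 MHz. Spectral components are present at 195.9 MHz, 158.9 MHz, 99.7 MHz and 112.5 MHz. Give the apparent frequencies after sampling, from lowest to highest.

fs/2 = 23.6 MHz.
195.9 MHz mod fs = 7.1 MHz.
7.1 MHz ≤ fs/2 = 23.6 MHz, appears at 7.1 MHz.
158.9 MHz mod fs = 17.3 MHz.
17.3 MHz ≤ fs/2 = 23.6 MHz, appears at 17.3 MHz.
99.7 MHz mod fs = 5.3 MHz.
5.3 MHz ≤ fs/2 = 23.6 MHz, appears at 5.3 MHz.
112.5 MHz mod fs = 18.1 MHz.
18.1 MHz ≤ fs/2 = 23.6 MHz, appears at 18.1 MHz.
Distinct values: {5.3 MHz, 7.1 MHz, 17.3 MHz, 18.1 MHz}.

5.3 MHz, 7.1 MHz, 17.3 MHz, 18.1 MHz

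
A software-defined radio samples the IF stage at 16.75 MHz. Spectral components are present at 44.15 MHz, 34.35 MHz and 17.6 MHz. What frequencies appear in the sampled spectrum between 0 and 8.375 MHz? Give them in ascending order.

0.85 MHz, 6.1 MHz

fs/2 = 8.375 MHz.
44.15 MHz mod fs = 10.65 MHz.
10.65 MHz > fs/2 = 8.375 MHz, folds to fs − 10.65 MHz = 6.1 MHz.
34.35 MHz mod fs = 0.85 MHz.
0.85 MHz ≤ fs/2 = 8.375 MHz, appears at 0.85 MHz.
17.6 MHz mod fs = 0.85 MHz.
0.85 MHz ≤ fs/2 = 8.375 MHz, appears at 0.85 MHz.
Distinct values: {0.85 MHz, 6.1 MHz}.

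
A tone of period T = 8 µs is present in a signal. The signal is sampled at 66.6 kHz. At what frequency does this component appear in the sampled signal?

T = 8 µs → f = 1/T = 125 kHz.
125 kHz mod fs = 58.4 kHz.
58.4 kHz > fs/2 = 33.3 kHz, folds to fs − 58.4 kHz = 8.2 kHz.

8.2 kHz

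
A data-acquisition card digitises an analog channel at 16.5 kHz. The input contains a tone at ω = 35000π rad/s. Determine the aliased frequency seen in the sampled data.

1 kHz

ω = 35000π rad/s → f = ω/(2π) = 17500 Hz = 17.5 kHz.
17.5 kHz mod fs = 1 kHz.
1 kHz ≤ fs/2 = 8.25 kHz, appears at 1 kHz.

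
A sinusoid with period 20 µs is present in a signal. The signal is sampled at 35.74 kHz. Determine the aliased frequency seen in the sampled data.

14.26 kHz

T = 20 µs → f = 1/T = 50 kHz.
50 kHz mod fs = 14.26 kHz.
14.26 kHz ≤ fs/2 = 17.87 kHz, appears at 14.26 kHz.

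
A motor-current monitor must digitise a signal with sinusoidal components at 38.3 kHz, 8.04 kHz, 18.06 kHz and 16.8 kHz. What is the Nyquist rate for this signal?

76.6 kHz

Highest-frequency component: 38.3 kHz.
Nyquist rate = 2 × 38.3 kHz = 76.6 kHz.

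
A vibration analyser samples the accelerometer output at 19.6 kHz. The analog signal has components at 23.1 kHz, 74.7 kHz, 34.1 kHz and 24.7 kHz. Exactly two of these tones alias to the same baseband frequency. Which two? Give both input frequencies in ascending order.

fs/2 = 9.8 kHz.
23.1 kHz mod fs = 3.5 kHz.
3.5 kHz ≤ fs/2 = 9.8 kHz, appears at 3.5 kHz.
74.7 kHz mod fs = 15.9 kHz.
15.9 kHz > fs/2 = 9.8 kHz, folds to fs − 15.9 kHz = 3.7 kHz.
34.1 kHz mod fs = 14.5 kHz.
14.5 kHz > fs/2 = 9.8 kHz, folds to fs − 14.5 kHz = 5.1 kHz.
24.7 kHz mod fs = 5.1 kHz.
5.1 kHz ≤ fs/2 = 9.8 kHz, appears at 5.1 kHz.
24.7 kHz and 34.1 kHz both map to 5.1 kHz.

24.7 kHz, 34.1 kHz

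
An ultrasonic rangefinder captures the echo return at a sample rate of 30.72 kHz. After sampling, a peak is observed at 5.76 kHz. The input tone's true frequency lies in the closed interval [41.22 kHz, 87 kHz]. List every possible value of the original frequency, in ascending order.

55.68 kHz, 67.2 kHz, 86.4 kHz

Frequencies that alias to 5.76 kHz are k·fs ± 5.76 kHz for integer k ≥ 0.
k=0: 5.76 kHz.
k=1: 24.96 kHz, 36.48 kHz.
k=2: 55.68 kHz, 67.2 kHz.
k=3: 86.4 kHz, 97.92 kHz.
k=4: 117.12 kHz, 128.64 kHz.
Within [41.22 kHz, 87 kHz]: 55.68 kHz, 67.2 kHz, 86.4 kHz.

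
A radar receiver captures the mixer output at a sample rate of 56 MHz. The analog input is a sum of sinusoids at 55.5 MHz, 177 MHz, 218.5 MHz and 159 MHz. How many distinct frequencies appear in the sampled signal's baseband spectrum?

fs/2 = 28 MHz.
55.5 MHz > fs/2 = 28 MHz, folds to fs − 55.5 MHz = 0.5 MHz.
177 MHz mod fs = 9 MHz.
9 MHz ≤ fs/2 = 28 MHz, appears at 9 MHz.
218.5 MHz mod fs = 50.5 MHz.
50.5 MHz > fs/2 = 28 MHz, folds to fs − 50.5 MHz = 5.5 MHz.
159 MHz mod fs = 47 MHz.
47 MHz > fs/2 = 28 MHz, folds to fs − 47 MHz = 9 MHz.
Distinct values: {0.5 MHz, 5.5 MHz, 9 MHz} → 3.

3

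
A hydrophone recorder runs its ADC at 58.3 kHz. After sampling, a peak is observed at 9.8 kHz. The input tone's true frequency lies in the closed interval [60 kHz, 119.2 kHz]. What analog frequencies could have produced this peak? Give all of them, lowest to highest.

68.1 kHz, 106.8 kHz

Frequencies that alias to 9.8 kHz are k·fs ± 9.8 kHz for integer k ≥ 0.
k=0: 9.8 kHz.
k=1: 48.5 kHz, 68.1 kHz.
k=2: 106.8 kHz, 126.4 kHz.
k=3: 165.1 kHz, 184.7 kHz.
Within [60 kHz, 119.2 kHz]: 68.1 kHz, 106.8 kHz.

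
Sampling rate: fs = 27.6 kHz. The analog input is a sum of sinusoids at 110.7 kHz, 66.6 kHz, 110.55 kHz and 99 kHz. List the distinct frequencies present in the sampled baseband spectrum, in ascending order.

fs/2 = 13.8 kHz.
110.7 kHz mod fs = 0.3 kHz.
0.3 kHz ≤ fs/2 = 13.8 kHz, appears at 0.3 kHz.
66.6 kHz mod fs = 11.4 kHz.
11.4 kHz ≤ fs/2 = 13.8 kHz, appears at 11.4 kHz.
110.55 kHz mod fs = 0.15 kHz.
0.15 kHz ≤ fs/2 = 13.8 kHz, appears at 0.15 kHz.
99 kHz mod fs = 16.2 kHz.
16.2 kHz > fs/2 = 13.8 kHz, folds to fs − 16.2 kHz = 11.4 kHz.
Distinct values: {0.15 kHz, 0.3 kHz, 11.4 kHz}.

0.15 kHz, 0.3 kHz, 11.4 kHz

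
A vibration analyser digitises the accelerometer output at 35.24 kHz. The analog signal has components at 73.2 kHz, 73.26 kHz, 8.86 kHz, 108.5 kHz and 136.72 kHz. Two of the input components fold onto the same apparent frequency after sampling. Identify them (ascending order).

fs/2 = 17.62 kHz.
73.2 kHz mod fs = 2.72 kHz.
2.72 kHz ≤ fs/2 = 17.62 kHz, appears at 2.72 kHz.
73.26 kHz mod fs = 2.78 kHz.
2.78 kHz ≤ fs/2 = 17.62 kHz, appears at 2.78 kHz.
8.86 kHz ≤ fs/2 = 17.62 kHz, passes unchanged.
108.5 kHz mod fs = 2.78 kHz.
2.78 kHz ≤ fs/2 = 17.62 kHz, appears at 2.78 kHz.
136.72 kHz mod fs = 31 kHz.
31 kHz > fs/2 = 17.62 kHz, folds to fs − 31 kHz = 4.24 kHz.
73.26 kHz and 108.5 kHz both map to 2.78 kHz.

73.26 kHz, 108.5 kHz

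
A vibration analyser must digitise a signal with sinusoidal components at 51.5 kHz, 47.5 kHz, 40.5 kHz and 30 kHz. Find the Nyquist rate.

103 kHz

Highest-frequency component: 51.5 kHz.
Nyquist rate = 2 × 51.5 kHz = 103 kHz.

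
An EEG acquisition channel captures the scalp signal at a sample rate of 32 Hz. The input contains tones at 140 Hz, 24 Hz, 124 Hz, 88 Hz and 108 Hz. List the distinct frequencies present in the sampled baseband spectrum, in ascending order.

fs/2 = 16 Hz.
140 Hz mod fs = 12 Hz.
12 Hz ≤ fs/2 = 16 Hz, appears at 12 Hz.
24 Hz > fs/2 = 16 Hz, folds to fs − 24 Hz = 8 Hz.
124 Hz mod fs = 28 Hz.
28 Hz > fs/2 = 16 Hz, folds to fs − 28 Hz = 4 Hz.
88 Hz mod fs = 24 Hz.
24 Hz > fs/2 = 16 Hz, folds to fs − 24 Hz = 8 Hz.
108 Hz mod fs = 12 Hz.
12 Hz ≤ fs/2 = 16 Hz, appears at 12 Hz.
Distinct values: {4 Hz, 8 Hz, 12 Hz}.

4 Hz, 8 Hz, 12 Hz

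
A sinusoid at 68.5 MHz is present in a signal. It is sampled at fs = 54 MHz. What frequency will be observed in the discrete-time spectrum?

68.5 MHz mod fs = 14.5 MHz.
14.5 MHz ≤ fs/2 = 27 MHz, appears at 14.5 MHz.

14.5 MHz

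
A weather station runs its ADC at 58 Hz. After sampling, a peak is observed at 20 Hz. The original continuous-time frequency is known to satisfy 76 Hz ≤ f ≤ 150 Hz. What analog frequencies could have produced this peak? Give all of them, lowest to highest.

78 Hz, 96 Hz, 136 Hz

Frequencies that alias to 20 Hz are k·fs ± 20 Hz for integer k ≥ 0.
k=0: 20 Hz.
k=1: 38 Hz, 78 Hz.
k=2: 96 Hz, 136 Hz.
k=3: 154 Hz, 194 Hz.
Within [76 Hz, 150 Hz]: 78 Hz, 96 Hz, 136 Hz.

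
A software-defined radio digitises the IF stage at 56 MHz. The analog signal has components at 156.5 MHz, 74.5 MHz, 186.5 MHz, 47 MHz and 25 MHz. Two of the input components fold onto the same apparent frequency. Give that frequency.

18.5 MHz

fs/2 = 28 MHz.
156.5 MHz mod fs = 44.5 MHz.
44.5 MHz > fs/2 = 28 MHz, folds to fs − 44.5 MHz = 11.5 MHz.
74.5 MHz mod fs = 18.5 MHz.
18.5 MHz ≤ fs/2 = 28 MHz, appears at 18.5 MHz.
186.5 MHz mod fs = 18.5 MHz.
18.5 MHz ≤ fs/2 = 28 MHz, appears at 18.5 MHz.
47 MHz > fs/2 = 28 MHz, folds to fs − 47 MHz = 9 MHz.
25 MHz ≤ fs/2 = 28 MHz, passes unchanged.
74.5 MHz and 186.5 MHz both map to 18.5 MHz.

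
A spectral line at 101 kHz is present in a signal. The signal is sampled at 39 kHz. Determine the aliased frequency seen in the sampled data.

101 kHz mod fs = 23 kHz.
23 kHz > fs/2 = 19.5 kHz, folds to fs − 23 kHz = 16 kHz.

16 kHz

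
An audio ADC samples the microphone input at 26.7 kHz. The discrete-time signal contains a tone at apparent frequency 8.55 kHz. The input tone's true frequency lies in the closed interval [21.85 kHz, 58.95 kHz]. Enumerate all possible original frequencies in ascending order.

35.25 kHz, 44.85 kHz

Frequencies that alias to 8.55 kHz are k·fs ± 8.55 kHz for integer k ≥ 0.
k=0: 8.55 kHz.
k=1: 18.15 kHz, 35.25 kHz.
k=2: 44.85 kHz, 61.95 kHz.
k=3: 71.55 kHz, 88.65 kHz.
Within [21.85 kHz, 58.95 kHz]: 35.25 kHz, 44.85 kHz.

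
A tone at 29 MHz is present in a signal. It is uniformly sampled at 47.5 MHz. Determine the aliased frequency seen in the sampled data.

18.5 MHz

29 MHz > fs/2 = 23.75 MHz, folds to fs − 29 MHz = 18.5 MHz.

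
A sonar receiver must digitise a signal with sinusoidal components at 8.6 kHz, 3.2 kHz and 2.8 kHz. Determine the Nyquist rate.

17.2 kHz

Highest-frequency component: 8.6 kHz.
Nyquist rate = 2 × 8.6 kHz = 17.2 kHz.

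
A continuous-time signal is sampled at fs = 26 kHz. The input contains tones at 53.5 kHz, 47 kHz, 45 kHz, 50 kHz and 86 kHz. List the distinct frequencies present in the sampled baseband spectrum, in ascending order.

1.5 kHz, 2 kHz, 5 kHz, 7 kHz, 8 kHz

fs/2 = 13 kHz.
53.5 kHz mod fs = 1.5 kHz.
1.5 kHz ≤ fs/2 = 13 kHz, appears at 1.5 kHz.
47 kHz mod fs = 21 kHz.
21 kHz > fs/2 = 13 kHz, folds to fs − 21 kHz = 5 kHz.
45 kHz mod fs = 19 kHz.
19 kHz > fs/2 = 13 kHz, folds to fs − 19 kHz = 7 kHz.
50 kHz mod fs = 24 kHz.
24 kHz > fs/2 = 13 kHz, folds to fs − 24 kHz = 2 kHz.
86 kHz mod fs = 8 kHz.
8 kHz ≤ fs/2 = 13 kHz, appears at 8 kHz.
Distinct values: {1.5 kHz, 2 kHz, 5 kHz, 7 kHz, 8 kHz}.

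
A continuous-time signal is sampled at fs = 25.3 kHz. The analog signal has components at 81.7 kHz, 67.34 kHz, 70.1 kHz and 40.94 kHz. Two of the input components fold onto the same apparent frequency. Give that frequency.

fs/2 = 12.65 kHz.
81.7 kHz mod fs = 5.8 kHz.
5.8 kHz ≤ fs/2 = 12.65 kHz, appears at 5.8 kHz.
67.34 kHz mod fs = 16.74 kHz.
16.74 kHz > fs/2 = 12.65 kHz, folds to fs − 16.74 kHz = 8.56 kHz.
70.1 kHz mod fs = 19.5 kHz.
19.5 kHz > fs/2 = 12.65 kHz, folds to fs − 19.5 kHz = 5.8 kHz.
40.94 kHz mod fs = 15.64 kHz.
15.64 kHz > fs/2 = 12.65 kHz, folds to fs − 15.64 kHz = 9.66 kHz.
70.1 kHz and 81.7 kHz both map to 5.8 kHz.

5.8 kHz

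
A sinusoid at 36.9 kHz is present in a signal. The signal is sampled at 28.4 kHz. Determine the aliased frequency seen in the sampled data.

36.9 kHz mod fs = 8.5 kHz.
8.5 kHz ≤ fs/2 = 14.2 kHz, appears at 8.5 kHz.

8.5 kHz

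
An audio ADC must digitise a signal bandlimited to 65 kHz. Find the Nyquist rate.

130 kHz

Nyquist rate = 2 × 65 kHz = 130 kHz.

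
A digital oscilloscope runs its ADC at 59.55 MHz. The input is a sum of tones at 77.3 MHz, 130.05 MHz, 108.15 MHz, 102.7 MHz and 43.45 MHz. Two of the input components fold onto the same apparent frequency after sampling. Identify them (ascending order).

fs/2 = 29.775 MHz.
77.3 MHz mod fs = 17.75 MHz.
17.75 MHz ≤ fs/2 = 29.775 MHz, appears at 17.75 MHz.
130.05 MHz mod fs = 10.95 MHz.
10.95 MHz ≤ fs/2 = 29.775 MHz, appears at 10.95 MHz.
108.15 MHz mod fs = 48.6 MHz.
48.6 MHz > fs/2 = 29.775 MHz, folds to fs − 48.6 MHz = 10.95 MHz.
102.7 MHz mod fs = 43.15 MHz.
43.15 MHz > fs/2 = 29.775 MHz, folds to fs − 43.15 MHz = 16.4 MHz.
43.45 MHz > fs/2 = 29.775 MHz, folds to fs − 43.45 MHz = 16.1 MHz.
108.15 MHz and 130.05 MHz both map to 10.95 MHz.

108.15 MHz, 130.05 MHz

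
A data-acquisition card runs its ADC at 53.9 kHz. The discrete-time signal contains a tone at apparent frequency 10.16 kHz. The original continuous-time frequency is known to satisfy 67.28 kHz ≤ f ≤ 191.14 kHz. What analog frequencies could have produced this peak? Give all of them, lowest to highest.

Frequencies that alias to 10.16 kHz are k·fs ± 10.16 kHz for integer k ≥ 0.
k=0: 10.16 kHz.
k=1: 43.74 kHz, 64.06 kHz.
k=2: 97.64 kHz, 117.96 kHz.
k=3: 151.54 kHz, 171.86 kHz.
k=4: 205.44 kHz, 225.76 kHz.
Within [67.28 kHz, 191.14 kHz]: 97.64 kHz, 117.96 kHz, 151.54 kHz, 171.86 kHz.

97.64 kHz, 117.96 kHz, 151.54 kHz, 171.86 kHz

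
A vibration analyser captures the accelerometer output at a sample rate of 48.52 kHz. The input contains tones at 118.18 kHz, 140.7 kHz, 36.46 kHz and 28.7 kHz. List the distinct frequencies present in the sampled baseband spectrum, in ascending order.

fs/2 = 24.26 kHz.
118.18 kHz mod fs = 21.14 kHz.
21.14 kHz ≤ fs/2 = 24.26 kHz, appears at 21.14 kHz.
140.7 kHz mod fs = 43.66 kHz.
43.66 kHz > fs/2 = 24.26 kHz, folds to fs − 43.66 kHz = 4.86 kHz.
36.46 kHz > fs/2 = 24.26 kHz, folds to fs − 36.46 kHz = 12.06 kHz.
28.7 kHz > fs/2 = 24.26 kHz, folds to fs − 28.7 kHz = 19.82 kHz.
Distinct values: {4.86 kHz, 12.06 kHz, 19.82 kHz, 21.14 kHz}.

4.86 kHz, 12.06 kHz, 19.82 kHz, 21.14 kHz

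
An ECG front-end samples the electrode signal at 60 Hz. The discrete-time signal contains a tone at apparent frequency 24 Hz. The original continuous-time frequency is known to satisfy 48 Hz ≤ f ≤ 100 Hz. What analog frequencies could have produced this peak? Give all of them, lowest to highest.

Frequencies that alias to 24 Hz are k·fs ± 24 Hz for integer k ≥ 0.
k=0: 24 Hz.
k=1: 36 Hz, 84 Hz.
k=2: 96 Hz, 144 Hz.
k=3: 156 Hz, 204 Hz.
Within [48 Hz, 100 Hz]: 84 Hz, 96 Hz.

84 Hz, 96 Hz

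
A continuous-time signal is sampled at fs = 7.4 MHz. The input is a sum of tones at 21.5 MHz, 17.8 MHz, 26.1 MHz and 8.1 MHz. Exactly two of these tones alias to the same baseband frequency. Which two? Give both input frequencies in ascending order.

8.1 MHz, 21.5 MHz

fs/2 = 3.7 MHz.
21.5 MHz mod fs = 6.7 MHz.
6.7 MHz > fs/2 = 3.7 MHz, folds to fs − 6.7 MHz = 0.7 MHz.
17.8 MHz mod fs = 3 MHz.
3 MHz ≤ fs/2 = 3.7 MHz, appears at 3 MHz.
26.1 MHz mod fs = 3.9 MHz.
3.9 MHz > fs/2 = 3.7 MHz, folds to fs − 3.9 MHz = 3.5 MHz.
8.1 MHz mod fs = 0.7 MHz.
0.7 MHz ≤ fs/2 = 3.7 MHz, appears at 0.7 MHz.
8.1 MHz and 21.5 MHz both map to 0.7 MHz.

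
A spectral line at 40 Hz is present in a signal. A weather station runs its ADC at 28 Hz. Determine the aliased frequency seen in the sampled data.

12 Hz

40 Hz mod fs = 12 Hz.
12 Hz ≤ fs/2 = 14 Hz, appears at 12 Hz.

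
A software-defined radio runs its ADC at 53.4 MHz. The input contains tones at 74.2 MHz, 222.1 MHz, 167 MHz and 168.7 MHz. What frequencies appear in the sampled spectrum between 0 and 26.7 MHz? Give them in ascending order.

6.8 MHz, 8.5 MHz, 20.8 MHz

fs/2 = 26.7 MHz.
74.2 MHz mod fs = 20.8 MHz.
20.8 MHz ≤ fs/2 = 26.7 MHz, appears at 20.8 MHz.
222.1 MHz mod fs = 8.5 MHz.
8.5 MHz ≤ fs/2 = 26.7 MHz, appears at 8.5 MHz.
167 MHz mod fs = 6.8 MHz.
6.8 MHz ≤ fs/2 = 26.7 MHz, appears at 6.8 MHz.
168.7 MHz mod fs = 8.5 MHz.
8.5 MHz ≤ fs/2 = 26.7 MHz, appears at 8.5 MHz.
Distinct values: {6.8 MHz, 8.5 MHz, 20.8 MHz}.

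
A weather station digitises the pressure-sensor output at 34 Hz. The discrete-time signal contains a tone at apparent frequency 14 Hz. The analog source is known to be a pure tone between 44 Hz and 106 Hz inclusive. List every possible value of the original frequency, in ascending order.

Frequencies that alias to 14 Hz are k·fs ± 14 Hz for integer k ≥ 0.
k=0: 14 Hz.
k=1: 20 Hz, 48 Hz.
k=2: 54 Hz, 82 Hz.
k=3: 88 Hz, 116 Hz.
k=4: 122 Hz, 150 Hz.
Within [44 Hz, 106 Hz]: 48 Hz, 54 Hz, 82 Hz, 88 Hz.

48 Hz, 54 Hz, 82 Hz, 88 Hz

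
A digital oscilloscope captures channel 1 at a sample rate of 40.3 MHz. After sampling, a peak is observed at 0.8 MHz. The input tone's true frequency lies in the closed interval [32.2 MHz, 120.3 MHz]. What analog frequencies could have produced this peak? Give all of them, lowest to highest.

39.5 MHz, 41.1 MHz, 79.8 MHz, 81.4 MHz, 120.1 MHz

Frequencies that alias to 0.8 MHz are k·fs ± 0.8 MHz for integer k ≥ 0.
k=0: 0.8 MHz.
k=1: 39.5 MHz, 41.1 MHz.
k=2: 79.8 MHz, 81.4 MHz.
k=3: 120.1 MHz, 121.7 MHz.
k=4: 160.4 MHz, 162 MHz.
Within [32.2 MHz, 120.3 MHz]: 39.5 MHz, 41.1 MHz, 79.8 MHz, 81.4 MHz, 120.1 MHz.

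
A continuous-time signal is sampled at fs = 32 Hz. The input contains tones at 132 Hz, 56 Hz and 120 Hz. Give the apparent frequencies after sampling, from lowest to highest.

4 Hz, 8 Hz

fs/2 = 16 Hz.
132 Hz mod fs = 4 Hz.
4 Hz ≤ fs/2 = 16 Hz, appears at 4 Hz.
56 Hz mod fs = 24 Hz.
24 Hz > fs/2 = 16 Hz, folds to fs − 24 Hz = 8 Hz.
120 Hz mod fs = 24 Hz.
24 Hz > fs/2 = 16 Hz, folds to fs − 24 Hz = 8 Hz.
Distinct values: {4 Hz, 8 Hz}.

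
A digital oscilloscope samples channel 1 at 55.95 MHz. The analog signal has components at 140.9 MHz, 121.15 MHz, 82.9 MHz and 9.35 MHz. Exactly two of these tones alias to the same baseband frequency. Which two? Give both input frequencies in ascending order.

82.9 MHz, 140.9 MHz

fs/2 = 27.975 MHz.
140.9 MHz mod fs = 29 MHz.
29 MHz > fs/2 = 27.975 MHz, folds to fs − 29 MHz = 26.95 MHz.
121.15 MHz mod fs = 9.25 MHz.
9.25 MHz ≤ fs/2 = 27.975 MHz, appears at 9.25 MHz.
82.9 MHz mod fs = 26.95 MHz.
26.95 MHz ≤ fs/2 = 27.975 MHz, appears at 26.95 MHz.
9.35 MHz ≤ fs/2 = 27.975 MHz, passes unchanged.
82.9 MHz and 140.9 MHz both map to 26.95 MHz.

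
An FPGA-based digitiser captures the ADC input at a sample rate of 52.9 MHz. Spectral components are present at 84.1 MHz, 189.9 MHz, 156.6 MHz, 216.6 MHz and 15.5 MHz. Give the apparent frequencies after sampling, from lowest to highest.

fs/2 = 26.45 MHz.
84.1 MHz mod fs = 31.2 MHz.
31.2 MHz > fs/2 = 26.45 MHz, folds to fs − 31.2 MHz = 21.7 MHz.
189.9 MHz mod fs = 31.2 MHz.
31.2 MHz > fs/2 = 26.45 MHz, folds to fs − 31.2 MHz = 21.7 MHz.
156.6 MHz mod fs = 50.8 MHz.
50.8 MHz > fs/2 = 26.45 MHz, folds to fs − 50.8 MHz = 2.1 MHz.
216.6 MHz mod fs = 5 MHz.
5 MHz ≤ fs/2 = 26.45 MHz, appears at 5 MHz.
15.5 MHz ≤ fs/2 = 26.45 MHz, passes unchanged.
Distinct values: {2.1 MHz, 5 MHz, 15.5 MHz, 21.7 MHz}.

2.1 MHz, 5 MHz, 15.5 MHz, 21.7 MHz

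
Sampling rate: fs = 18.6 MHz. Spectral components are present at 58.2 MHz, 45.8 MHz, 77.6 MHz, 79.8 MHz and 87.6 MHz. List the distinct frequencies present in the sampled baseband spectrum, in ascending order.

2.4 MHz, 3.2 MHz, 5.4 MHz, 8.6 MHz

fs/2 = 9.3 MHz.
58.2 MHz mod fs = 2.4 MHz.
2.4 MHz ≤ fs/2 = 9.3 MHz, appears at 2.4 MHz.
45.8 MHz mod fs = 8.6 MHz.
8.6 MHz ≤ fs/2 = 9.3 MHz, appears at 8.6 MHz.
77.6 MHz mod fs = 3.2 MHz.
3.2 MHz ≤ fs/2 = 9.3 MHz, appears at 3.2 MHz.
79.8 MHz mod fs = 5.4 MHz.
5.4 MHz ≤ fs/2 = 9.3 MHz, appears at 5.4 MHz.
87.6 MHz mod fs = 13.2 MHz.
13.2 MHz > fs/2 = 9.3 MHz, folds to fs − 13.2 MHz = 5.4 MHz.
Distinct values: {2.4 MHz, 3.2 MHz, 5.4 MHz, 8.6 MHz}.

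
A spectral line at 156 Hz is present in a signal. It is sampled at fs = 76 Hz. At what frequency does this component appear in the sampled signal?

4 Hz

156 Hz mod fs = 4 Hz.
4 Hz ≤ fs/2 = 38 Hz, appears at 4 Hz.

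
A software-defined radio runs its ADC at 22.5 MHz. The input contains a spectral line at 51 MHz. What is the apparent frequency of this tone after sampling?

6 MHz

51 MHz mod fs = 6 MHz.
6 MHz ≤ fs/2 = 11.25 MHz, appears at 6 MHz.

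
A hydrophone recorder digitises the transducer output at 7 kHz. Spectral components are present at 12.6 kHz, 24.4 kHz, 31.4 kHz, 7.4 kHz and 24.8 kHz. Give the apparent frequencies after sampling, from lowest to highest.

fs/2 = 3.5 kHz.
12.6 kHz mod fs = 5.6 kHz.
5.6 kHz > fs/2 = 3.5 kHz, folds to fs − 5.6 kHz = 1.4 kHz.
24.4 kHz mod fs = 3.4 kHz.
3.4 kHz ≤ fs/2 = 3.5 kHz, appears at 3.4 kHz.
31.4 kHz mod fs = 3.4 kHz.
3.4 kHz ≤ fs/2 = 3.5 kHz, appears at 3.4 kHz.
7.4 kHz mod fs = 0.4 kHz.
0.4 kHz ≤ fs/2 = 3.5 kHz, appears at 0.4 kHz.
24.8 kHz mod fs = 3.8 kHz.
3.8 kHz > fs/2 = 3.5 kHz, folds to fs − 3.8 kHz = 3.2 kHz.
Distinct values: {0.4 kHz, 1.4 kHz, 3.2 kHz, 3.4 kHz}.

0.4 kHz, 1.4 kHz, 3.2 kHz, 3.4 kHz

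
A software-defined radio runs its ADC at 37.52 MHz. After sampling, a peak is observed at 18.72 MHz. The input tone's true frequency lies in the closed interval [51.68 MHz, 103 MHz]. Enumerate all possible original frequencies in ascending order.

Frequencies that alias to 18.72 MHz are k·fs ± 18.72 MHz for integer k ≥ 0.
k=0: 18.72 MHz.
k=1: 18.8 MHz, 56.24 MHz.
k=2: 56.32 MHz, 93.76 MHz.
k=3: 93.84 MHz, 131.28 MHz.
k=4: 131.36 MHz, 168.8 MHz.
Within [51.68 MHz, 103 MHz]: 56.24 MHz, 56.32 MHz, 93.76 MHz, 93.84 MHz.

56.24 MHz, 56.32 MHz, 93.76 MHz, 93.84 MHz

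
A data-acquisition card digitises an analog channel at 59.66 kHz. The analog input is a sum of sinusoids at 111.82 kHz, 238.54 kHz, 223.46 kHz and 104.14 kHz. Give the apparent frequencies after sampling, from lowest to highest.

0.1 kHz, 7.5 kHz, 15.18 kHz

fs/2 = 29.83 kHz.
111.82 kHz mod fs = 52.16 kHz.
52.16 kHz > fs/2 = 29.83 kHz, folds to fs − 52.16 kHz = 7.5 kHz.
238.54 kHz mod fs = 59.56 kHz.
59.56 kHz > fs/2 = 29.83 kHz, folds to fs − 59.56 kHz = 0.1 kHz.
223.46 kHz mod fs = 44.48 kHz.
44.48 kHz > fs/2 = 29.83 kHz, folds to fs − 44.48 kHz = 15.18 kHz.
104.14 kHz mod fs = 44.48 kHz.
44.48 kHz > fs/2 = 29.83 kHz, folds to fs − 44.48 kHz = 15.18 kHz.
Distinct values: {0.1 kHz, 7.5 kHz, 15.18 kHz}.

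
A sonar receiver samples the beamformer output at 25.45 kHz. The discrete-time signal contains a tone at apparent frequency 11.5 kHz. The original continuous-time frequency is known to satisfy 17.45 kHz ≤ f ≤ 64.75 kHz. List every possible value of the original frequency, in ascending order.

Frequencies that alias to 11.5 kHz are k·fs ± 11.5 kHz for integer k ≥ 0.
k=0: 11.5 kHz.
k=1: 13.95 kHz, 36.95 kHz.
k=2: 39.4 kHz, 62.4 kHz.
k=3: 64.85 kHz, 87.85 kHz.
Within [17.45 kHz, 64.75 kHz]: 36.95 kHz, 39.4 kHz, 62.4 kHz.

36.95 kHz, 39.4 kHz, 62.4 kHz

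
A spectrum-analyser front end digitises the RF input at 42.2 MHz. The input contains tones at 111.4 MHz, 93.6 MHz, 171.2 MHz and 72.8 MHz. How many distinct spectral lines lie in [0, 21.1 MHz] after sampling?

fs/2 = 21.1 MHz.
111.4 MHz mod fs = 27 MHz.
27 MHz > fs/2 = 21.1 MHz, folds to fs − 27 MHz = 15.2 MHz.
93.6 MHz mod fs = 9.2 MHz.
9.2 MHz ≤ fs/2 = 21.1 MHz, appears at 9.2 MHz.
171.2 MHz mod fs = 2.4 MHz.
2.4 MHz ≤ fs/2 = 21.1 MHz, appears at 2.4 MHz.
72.8 MHz mod fs = 30.6 MHz.
30.6 MHz > fs/2 = 21.1 MHz, folds to fs − 30.6 MHz = 11.6 MHz.
Distinct values: {2.4 MHz, 9.2 MHz, 11.6 MHz, 15.2 MHz} → 4.

4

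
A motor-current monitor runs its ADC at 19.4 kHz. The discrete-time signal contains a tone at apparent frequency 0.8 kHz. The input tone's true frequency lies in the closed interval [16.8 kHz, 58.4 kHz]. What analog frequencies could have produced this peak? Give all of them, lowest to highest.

18.6 kHz, 20.2 kHz, 38 kHz, 39.6 kHz, 57.4 kHz

Frequencies that alias to 0.8 kHz are k·fs ± 0.8 kHz for integer k ≥ 0.
k=0: 0.8 kHz.
k=1: 18.6 kHz, 20.2 kHz.
k=2: 38 kHz, 39.6 kHz.
k=3: 57.4 kHz, 59 kHz.
k=4: 76.8 kHz, 78.4 kHz.
Within [16.8 kHz, 58.4 kHz]: 18.6 kHz, 20.2 kHz, 38 kHz, 39.6 kHz, 57.4 kHz.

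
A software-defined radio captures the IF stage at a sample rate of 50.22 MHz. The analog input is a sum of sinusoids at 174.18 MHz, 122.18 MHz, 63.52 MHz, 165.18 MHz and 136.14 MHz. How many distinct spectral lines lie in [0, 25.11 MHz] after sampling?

4

fs/2 = 25.11 MHz.
174.18 MHz mod fs = 23.52 MHz.
23.52 MHz ≤ fs/2 = 25.11 MHz, appears at 23.52 MHz.
122.18 MHz mod fs = 21.74 MHz.
21.74 MHz ≤ fs/2 = 25.11 MHz, appears at 21.74 MHz.
63.52 MHz mod fs = 13.3 MHz.
13.3 MHz ≤ fs/2 = 25.11 MHz, appears at 13.3 MHz.
165.18 MHz mod fs = 14.52 MHz.
14.52 MHz ≤ fs/2 = 25.11 MHz, appears at 14.52 MHz.
136.14 MHz mod fs = 35.7 MHz.
35.7 MHz > fs/2 = 25.11 MHz, folds to fs − 35.7 MHz = 14.52 MHz.
Distinct values: {13.3 MHz, 14.52 MHz, 21.74 MHz, 23.52 MHz} → 4.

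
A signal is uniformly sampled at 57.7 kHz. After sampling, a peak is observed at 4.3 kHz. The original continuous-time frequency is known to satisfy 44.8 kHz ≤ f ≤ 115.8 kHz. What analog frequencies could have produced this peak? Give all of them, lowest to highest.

Frequencies that alias to 4.3 kHz are k·fs ± 4.3 kHz for integer k ≥ 0.
k=0: 4.3 kHz.
k=1: 53.4 kHz, 62 kHz.
k=2: 111.1 kHz, 119.7 kHz.
k=3: 168.8 kHz, 177.4 kHz.
Within [44.8 kHz, 115.8 kHz]: 53.4 kHz, 62 kHz, 111.1 kHz.

53.4 kHz, 62 kHz, 111.1 kHz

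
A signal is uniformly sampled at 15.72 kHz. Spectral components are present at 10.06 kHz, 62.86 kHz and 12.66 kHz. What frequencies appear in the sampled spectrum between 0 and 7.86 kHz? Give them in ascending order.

0.02 kHz, 3.06 kHz, 5.66 kHz

fs/2 = 7.86 kHz.
10.06 kHz > fs/2 = 7.86 kHz, folds to fs − 10.06 kHz = 5.66 kHz.
62.86 kHz mod fs = 15.7 kHz.
15.7 kHz > fs/2 = 7.86 kHz, folds to fs − 15.7 kHz = 0.02 kHz.
12.66 kHz > fs/2 = 7.86 kHz, folds to fs − 12.66 kHz = 3.06 kHz.
Distinct values: {0.02 kHz, 3.06 kHz, 5.66 kHz}.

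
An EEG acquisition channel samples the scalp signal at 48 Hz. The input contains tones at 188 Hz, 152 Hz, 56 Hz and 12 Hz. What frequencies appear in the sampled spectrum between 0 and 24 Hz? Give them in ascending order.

4 Hz, 8 Hz, 12 Hz

fs/2 = 24 Hz.
188 Hz mod fs = 44 Hz.
44 Hz > fs/2 = 24 Hz, folds to fs − 44 Hz = 4 Hz.
152 Hz mod fs = 8 Hz.
8 Hz ≤ fs/2 = 24 Hz, appears at 8 Hz.
56 Hz mod fs = 8 Hz.
8 Hz ≤ fs/2 = 24 Hz, appears at 8 Hz.
12 Hz ≤ fs/2 = 24 Hz, passes unchanged.
Distinct values: {4 Hz, 8 Hz, 12 Hz}.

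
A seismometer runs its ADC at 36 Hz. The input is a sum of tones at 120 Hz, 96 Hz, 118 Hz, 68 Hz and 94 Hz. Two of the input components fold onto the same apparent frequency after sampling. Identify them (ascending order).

96 Hz, 120 Hz

fs/2 = 18 Hz.
120 Hz mod fs = 12 Hz.
12 Hz ≤ fs/2 = 18 Hz, appears at 12 Hz.
96 Hz mod fs = 24 Hz.
24 Hz > fs/2 = 18 Hz, folds to fs − 24 Hz = 12 Hz.
118 Hz mod fs = 10 Hz.
10 Hz ≤ fs/2 = 18 Hz, appears at 10 Hz.
68 Hz mod fs = 32 Hz.
32 Hz > fs/2 = 18 Hz, folds to fs − 32 Hz = 4 Hz.
94 Hz mod fs = 22 Hz.
22 Hz > fs/2 = 18 Hz, folds to fs − 22 Hz = 14 Hz.
96 Hz and 120 Hz both map to 12 Hz.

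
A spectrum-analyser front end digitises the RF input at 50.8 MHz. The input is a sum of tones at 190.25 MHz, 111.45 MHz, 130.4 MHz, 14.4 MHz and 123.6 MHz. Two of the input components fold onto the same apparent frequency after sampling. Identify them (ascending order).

fs/2 = 25.4 MHz.
190.25 MHz mod fs = 37.85 MHz.
37.85 MHz > fs/2 = 25.4 MHz, folds to fs − 37.85 MHz = 12.95 MHz.
111.45 MHz mod fs = 9.85 MHz.
9.85 MHz ≤ fs/2 = 25.4 MHz, appears at 9.85 MHz.
130.4 MHz mod fs = 28.8 MHz.
28.8 MHz > fs/2 = 25.4 MHz, folds to fs − 28.8 MHz = 22 MHz.
14.4 MHz ≤ fs/2 = 25.4 MHz, passes unchanged.
123.6 MHz mod fs = 22 MHz.
22 MHz ≤ fs/2 = 25.4 MHz, appears at 22 MHz.
123.6 MHz and 130.4 MHz both map to 22 MHz.

123.6 MHz, 130.4 MHz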